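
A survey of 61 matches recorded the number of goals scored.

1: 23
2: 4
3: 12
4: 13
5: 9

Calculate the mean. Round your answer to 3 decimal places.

Values: 1, 2, 3, 4, 5
Σfx = 23×1 + 4×2 + 12×3 + 13×4 + 9×5 = 164
n = Σf = 61
Mean = 164 / 61 = 2.6885

2.689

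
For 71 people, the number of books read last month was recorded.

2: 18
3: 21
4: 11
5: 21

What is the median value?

Cumulative frequencies: 18, 39, 50, 71
n = 71, so the median is the value in position (n+1)/2 = 36.
Position 36 falls at value 3.

3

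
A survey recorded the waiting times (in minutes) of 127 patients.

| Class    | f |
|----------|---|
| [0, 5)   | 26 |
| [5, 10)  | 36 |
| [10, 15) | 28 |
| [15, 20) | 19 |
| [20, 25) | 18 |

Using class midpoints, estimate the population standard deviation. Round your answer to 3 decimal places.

Midpoints: 2.5, 7.5, 12.5, 17.5, 22.5
n = 127, Σfm = 1422.5, mean = 11.2008
Σfm² = 21493.75
Σf(m − x̄)² = Σfm² − (Σfm)²/n = 21493.75 − 1422.5²/127 = 5560.6299
Population variance = 5560.6299 / 127 = 43.7845
Standard deviation = √43.7845 = 6.6170

6.617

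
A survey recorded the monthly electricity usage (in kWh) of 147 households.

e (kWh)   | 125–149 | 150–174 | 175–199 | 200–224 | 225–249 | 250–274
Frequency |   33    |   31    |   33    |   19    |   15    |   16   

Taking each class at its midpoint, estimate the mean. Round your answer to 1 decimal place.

Midpoints: 137, 162, 187, 212, 237, 262
Σfm = 33×137 + 31×162 + 33×187 + 19×212 + 15×237 + 16×262 = 27489
n = Σf = 147
Mean = 27489 / 147 = 187.0000

187.0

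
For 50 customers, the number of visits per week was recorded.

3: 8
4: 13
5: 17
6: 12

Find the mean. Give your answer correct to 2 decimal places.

4.66

Values: 3, 4, 5, 6
Σfx = 8×3 + 13×4 + 17×5 + 12×6 = 233
n = Σf = 50
Mean = 233 / 50 = 4.6600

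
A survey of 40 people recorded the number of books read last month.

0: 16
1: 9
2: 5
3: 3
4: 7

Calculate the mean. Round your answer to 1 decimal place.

1.4

Values: 0, 1, 2, 3, 4
Σfx = 16×0 + 9×1 + 5×2 + 3×3 + 7×4 = 56
n = Σf = 40
Mean = 56 / 40 = 1.4000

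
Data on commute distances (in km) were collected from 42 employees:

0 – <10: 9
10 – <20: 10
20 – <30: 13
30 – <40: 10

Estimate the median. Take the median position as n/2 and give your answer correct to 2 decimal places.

Cumulative frequencies: 9, 19, 32, 42
n = 42; position = n/2 = 21.
This falls in the class 20 – <30: L = 20, F = 19, f = 13, h = 10.
Median ≈ 20 + ((21 − 19) / 13) × 10 = 21.5385

21.54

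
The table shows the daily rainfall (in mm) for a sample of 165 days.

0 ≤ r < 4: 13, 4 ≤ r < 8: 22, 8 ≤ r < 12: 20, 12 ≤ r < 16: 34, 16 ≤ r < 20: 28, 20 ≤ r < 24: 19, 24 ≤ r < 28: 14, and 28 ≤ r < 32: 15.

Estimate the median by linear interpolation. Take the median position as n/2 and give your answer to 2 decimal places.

Cumulative frequencies: 13, 35, 55, 89, 117, 136, 150, 165
n = 165; position = n/2 = 82.5.
This falls in the class 12 ≤ r < 16: L = 12, F = 55, f = 34, h = 4.
Median ≈ 12 + ((82.5 − 55) / 34) × 4 = 15.2353

15.24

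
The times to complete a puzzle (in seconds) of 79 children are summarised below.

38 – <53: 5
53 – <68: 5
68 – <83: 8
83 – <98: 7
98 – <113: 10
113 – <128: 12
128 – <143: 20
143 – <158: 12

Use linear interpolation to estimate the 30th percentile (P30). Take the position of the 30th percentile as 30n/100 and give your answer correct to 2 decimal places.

95.21

Cumulative frequencies: 5, 10, 18, 25, 35, 47, 67, 79
n = 79; position = 30n/100 = 23.7.
This falls in the class 83 – <98: L = 83, F = 18, f = 7, h = 15.
30th percentile ≈ 83 + ((23.7 − 18) / 7) × 15 = 95.2143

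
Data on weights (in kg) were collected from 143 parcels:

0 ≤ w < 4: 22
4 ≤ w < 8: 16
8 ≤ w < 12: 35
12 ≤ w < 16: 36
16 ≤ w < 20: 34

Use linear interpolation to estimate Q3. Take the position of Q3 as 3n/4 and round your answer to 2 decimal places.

15.81

Cumulative frequencies: 22, 38, 73, 109, 143
n = 143; position = 3n/4 = 107.25.
This falls in the class 12 ≤ w < 16: L = 12, F = 73, f = 36, h = 4.
Upper quartile ≈ 12 + ((107.25 − 73) / 36) × 4 = 15.8056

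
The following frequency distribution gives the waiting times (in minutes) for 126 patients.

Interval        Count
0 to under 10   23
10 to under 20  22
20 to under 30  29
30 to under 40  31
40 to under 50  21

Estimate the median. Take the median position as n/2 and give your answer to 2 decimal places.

26.21

Cumulative frequencies: 23, 45, 74, 105, 126
n = 126; position = n/2 = 63.
This falls in the class 20 to under 30: L = 20, F = 45, f = 29, h = 10.
Median ≈ 20 + ((63 − 45) / 29) × 10 = 26.2069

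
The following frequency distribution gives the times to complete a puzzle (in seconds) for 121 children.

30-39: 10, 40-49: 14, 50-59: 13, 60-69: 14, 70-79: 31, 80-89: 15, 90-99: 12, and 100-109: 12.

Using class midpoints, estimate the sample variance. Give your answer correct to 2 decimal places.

420.62

Midpoints: 34.5, 44.5, 54.5, 64.5, 74.5, 84.5, 94.5, 104.5
n = 121, Σfm = 8544.5, mean = 70.6157
Σfm² = 653850.25
Σf(m − x̄)² = Σfm² − (Σfm)²/n = 653850.25 − 8544.5²/121 = 50474.3802
Sample variance = 50474.3802 / 120 = 420.6198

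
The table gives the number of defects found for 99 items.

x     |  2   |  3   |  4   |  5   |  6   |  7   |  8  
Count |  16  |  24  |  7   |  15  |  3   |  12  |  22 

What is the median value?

Cumulative frequencies: 16, 40, 47, 62, 65, 77, 99
n = 99, so the median is the value in position (n+1)/2 = 50.
Position 50 falls at value 5.

5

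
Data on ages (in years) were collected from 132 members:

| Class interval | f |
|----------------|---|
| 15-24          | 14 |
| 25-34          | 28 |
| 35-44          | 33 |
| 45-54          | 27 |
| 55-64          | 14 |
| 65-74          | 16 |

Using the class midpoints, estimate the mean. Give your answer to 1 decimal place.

43.1

Midpoints: 19.5, 29.5, 39.5, 49.5, 59.5, 69.5
Σfm = 14×19.5 + 28×29.5 + 33×39.5 + 27×49.5 + 14×59.5 + 16×69.5 = 5684
n = Σf = 132
Mean = 5684 / 132 = 43.0606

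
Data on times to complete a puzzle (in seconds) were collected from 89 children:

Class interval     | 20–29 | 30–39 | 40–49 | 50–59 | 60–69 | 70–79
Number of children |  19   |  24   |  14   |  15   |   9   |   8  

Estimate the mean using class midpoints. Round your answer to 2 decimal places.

43.94

Midpoints: 24.5, 34.5, 44.5, 54.5, 64.5, 74.5
Σfm = 19×24.5 + 24×34.5 + 14×44.5 + 15×54.5 + 9×64.5 + 8×74.5 = 3910.5
n = Σf = 89
Mean = 3910.5 / 89 = 43.9382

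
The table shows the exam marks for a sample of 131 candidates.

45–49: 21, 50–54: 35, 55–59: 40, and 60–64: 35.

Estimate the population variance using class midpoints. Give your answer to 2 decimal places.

26.82

Midpoints: 47, 52, 57, 62
n = 131, Σfm = 7257, mean = 55.3969
Σfm² = 405529
Σf(m − x̄)² = Σfm² − (Σfm)²/n = 405529 − 7257²/131 = 3513.3588
Population variance = 3513.3588 / 131 = 26.8195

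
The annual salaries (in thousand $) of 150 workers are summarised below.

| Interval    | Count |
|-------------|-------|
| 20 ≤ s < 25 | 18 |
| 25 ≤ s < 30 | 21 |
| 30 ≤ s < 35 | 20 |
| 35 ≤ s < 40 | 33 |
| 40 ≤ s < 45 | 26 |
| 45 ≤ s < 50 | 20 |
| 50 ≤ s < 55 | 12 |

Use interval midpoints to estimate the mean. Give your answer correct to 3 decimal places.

37.033

Midpoints: 22.5, 27.5, 32.5, 37.5, 42.5, 47.5, 52.5
Σfm = 18×22.5 + 21×27.5 + 20×32.5 + 33×37.5 + 26×42.5 + 20×47.5 + 12×52.5 = 5555
n = Σf = 150
Mean = 5555 / 150 = 37.0333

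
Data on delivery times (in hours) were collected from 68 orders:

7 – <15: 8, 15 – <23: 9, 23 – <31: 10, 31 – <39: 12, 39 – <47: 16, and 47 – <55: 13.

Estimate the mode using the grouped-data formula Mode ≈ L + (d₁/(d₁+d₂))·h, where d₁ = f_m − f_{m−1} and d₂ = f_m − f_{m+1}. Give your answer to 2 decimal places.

43.57

Modal class: 39 – <47 (highest frequency 16).
d₁ = 16 − 12 = 4, d₂ = 16 − 13 = 3
Mode ≈ 39 + (4/(4+3)) × 8 = 39 + 4.5714 = 43.5714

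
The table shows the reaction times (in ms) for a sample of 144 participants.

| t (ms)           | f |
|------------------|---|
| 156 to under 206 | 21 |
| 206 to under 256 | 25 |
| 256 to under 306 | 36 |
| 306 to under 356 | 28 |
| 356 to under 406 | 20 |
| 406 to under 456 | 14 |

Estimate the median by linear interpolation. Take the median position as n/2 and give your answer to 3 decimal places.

292.111

Cumulative frequencies: 21, 46, 82, 110, 130, 144
n = 144; position = n/2 = 72.
This falls in the class 256 to under 306: L = 256, F = 46, f = 36, h = 50.
Median ≈ 256 + ((72 − 46) / 36) × 50 = 292.1111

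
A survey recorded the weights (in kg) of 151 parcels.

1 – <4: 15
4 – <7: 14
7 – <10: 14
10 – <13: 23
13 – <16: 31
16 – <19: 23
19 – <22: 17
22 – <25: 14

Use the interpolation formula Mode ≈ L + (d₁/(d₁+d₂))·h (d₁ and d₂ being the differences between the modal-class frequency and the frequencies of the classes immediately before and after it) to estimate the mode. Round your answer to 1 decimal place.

Modal class: 13 – <16 (highest frequency 31).
d₁ = 31 − 23 = 8, d₂ = 31 − 23 = 8
Mode ≈ 13 + (8/(8+8)) × 3 = 13 + 1.5000 = 14.5000

14.5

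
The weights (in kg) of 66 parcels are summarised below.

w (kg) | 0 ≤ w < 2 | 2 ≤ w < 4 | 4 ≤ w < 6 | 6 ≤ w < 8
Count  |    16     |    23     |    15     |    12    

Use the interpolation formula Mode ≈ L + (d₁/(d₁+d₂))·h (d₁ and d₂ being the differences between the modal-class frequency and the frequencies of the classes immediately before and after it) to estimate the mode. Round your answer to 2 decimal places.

Modal class: 2 ≤ w < 4 (highest frequency 23).
d₁ = 23 − 16 = 7, d₂ = 23 − 15 = 8
Mode ≈ 2 + (7/(7+8)) × 2 = 2 + 0.9333 = 2.9333

2.93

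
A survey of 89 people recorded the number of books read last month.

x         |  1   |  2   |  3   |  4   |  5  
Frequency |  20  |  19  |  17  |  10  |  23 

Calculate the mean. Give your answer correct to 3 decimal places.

2.966

Values: 1, 2, 3, 4, 5
Σfx = 20×1 + 19×2 + 17×3 + 10×4 + 23×5 = 264
n = Σf = 89
Mean = 264 / 89 = 2.9663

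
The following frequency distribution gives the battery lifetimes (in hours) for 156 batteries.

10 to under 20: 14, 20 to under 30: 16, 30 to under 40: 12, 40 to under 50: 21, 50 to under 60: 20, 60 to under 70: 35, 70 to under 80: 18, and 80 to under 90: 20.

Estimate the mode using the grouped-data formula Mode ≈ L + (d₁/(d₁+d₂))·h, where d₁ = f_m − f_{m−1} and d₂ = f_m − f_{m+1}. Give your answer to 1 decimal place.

64.7

Modal class: 60 to under 70 (highest frequency 35).
d₁ = 35 − 20 = 15, d₂ = 35 − 18 = 17
Mode ≈ 60 + (15/(15+17)) × 10 = 60 + 4.6875 = 64.6875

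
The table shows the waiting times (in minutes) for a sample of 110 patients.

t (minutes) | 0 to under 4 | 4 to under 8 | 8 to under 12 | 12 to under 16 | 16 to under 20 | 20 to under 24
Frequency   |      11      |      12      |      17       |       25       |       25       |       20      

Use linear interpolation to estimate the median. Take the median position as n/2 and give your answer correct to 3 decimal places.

14.400

Cumulative frequencies: 11, 23, 40, 65, 90, 110
n = 110; position = n/2 = 55.
This falls in the class 12 to under 16: L = 12, F = 40, f = 25, h = 4.
Median ≈ 12 + ((55 − 40) / 25) × 4 = 14.4000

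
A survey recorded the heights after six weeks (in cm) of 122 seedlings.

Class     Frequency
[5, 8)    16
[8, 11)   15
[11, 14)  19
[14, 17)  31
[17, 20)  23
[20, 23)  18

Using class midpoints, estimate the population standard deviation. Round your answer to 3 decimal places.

Midpoints: 6.5, 9.5, 12.5, 15.5, 18.5, 21.5
n = 122, Σfm = 1777, mean = 14.5656
Σfm² = 28638.5
Σf(m − x̄)² = Σfm² − (Σfm)²/n = 28638.5 − 1777²/122 = 2755.4754
Population variance = 2755.4754 / 122 = 22.5859
Standard deviation = √22.5859 = 4.7525

4.752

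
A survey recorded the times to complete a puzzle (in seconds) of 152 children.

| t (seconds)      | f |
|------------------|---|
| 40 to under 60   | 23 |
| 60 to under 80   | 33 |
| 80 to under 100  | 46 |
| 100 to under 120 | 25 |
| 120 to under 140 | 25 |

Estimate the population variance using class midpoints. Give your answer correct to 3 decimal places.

Midpoints: 50, 70, 90, 110, 130
n = 152, Σfm = 13600, mean = 89.4737
Σfm² = 1316800
Σf(m − x̄)² = Σfm² − (Σfm)²/n = 1316800 − 13600²/152 = 99957.8947
Population variance = 99957.8947 / 152 = 657.6177

657.618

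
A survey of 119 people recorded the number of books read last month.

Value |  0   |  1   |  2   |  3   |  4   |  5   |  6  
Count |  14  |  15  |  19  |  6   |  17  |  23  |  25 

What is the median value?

Cumulative frequencies: 14, 29, 48, 54, 71, 94, 119
n = 119, so the median is the value in position (n+1)/2 = 60.
Position 60 falls at value 4.

4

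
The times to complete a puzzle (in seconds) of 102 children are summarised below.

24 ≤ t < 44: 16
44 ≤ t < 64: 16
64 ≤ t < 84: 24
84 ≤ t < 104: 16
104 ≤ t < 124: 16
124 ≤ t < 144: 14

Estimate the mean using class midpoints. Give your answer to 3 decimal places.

82.235

Midpoints: 34, 54, 74, 94, 114, 134
Σfm = 16×34 + 16×54 + 24×74 + 16×94 + 16×114 + 14×134 = 8388
n = Σf = 102
Mean = 8388 / 102 = 82.2353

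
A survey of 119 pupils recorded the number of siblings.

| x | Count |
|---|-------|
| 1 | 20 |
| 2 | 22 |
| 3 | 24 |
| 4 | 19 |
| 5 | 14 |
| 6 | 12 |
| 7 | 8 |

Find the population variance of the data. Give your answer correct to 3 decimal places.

Values: 1, 2, 3, 4, 5, 6, 7
n = 119, Σfx = 410, mean = 3.4454
Σfx² = 1802
Σf(x − x̄)² = Σfx² − (Σfx)²/n = 1802 − 410²/119 = 389.3950
Population variance = 389.3950 / 119 = 3.2722

3.272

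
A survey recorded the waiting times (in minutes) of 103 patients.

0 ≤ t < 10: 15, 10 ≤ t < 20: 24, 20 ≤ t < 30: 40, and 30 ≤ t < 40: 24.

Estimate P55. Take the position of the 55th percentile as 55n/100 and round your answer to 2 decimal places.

Cumulative frequencies: 15, 39, 79, 103
n = 103; position = 55n/100 = 56.65.
This falls in the class 20 ≤ t < 30: L = 20, F = 39, f = 40, h = 10.
55th percentile ≈ 20 + ((56.65 − 39) / 40) × 10 = 24.4125

24.41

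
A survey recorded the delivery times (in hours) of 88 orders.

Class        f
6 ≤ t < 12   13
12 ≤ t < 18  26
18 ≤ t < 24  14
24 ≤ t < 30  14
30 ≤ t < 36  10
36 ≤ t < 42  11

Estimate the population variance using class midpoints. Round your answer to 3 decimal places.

Midpoints: 9, 15, 21, 27, 33, 39
n = 88, Σfm = 1938, mean = 22.0227
Σfm² = 50904
Σf(m − x̄)² = Σfm² − (Σfm)²/n = 50904 − 1938²/88 = 8223.9545
Population variance = 8223.9545 / 88 = 93.4540

93.454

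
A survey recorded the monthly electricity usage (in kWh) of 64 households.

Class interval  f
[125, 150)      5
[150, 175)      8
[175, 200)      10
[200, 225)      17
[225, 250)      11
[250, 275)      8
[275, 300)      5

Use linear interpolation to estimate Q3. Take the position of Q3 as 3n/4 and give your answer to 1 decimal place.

Cumulative frequencies: 5, 13, 23, 40, 51, 59, 64
n = 64; position = 3n/4 = 48.
This falls in the class [225, 250): L = 225, F = 40, f = 11, h = 25.
Upper quartile ≈ 225 + ((48 − 40) / 11) × 25 = 243.1818

243.2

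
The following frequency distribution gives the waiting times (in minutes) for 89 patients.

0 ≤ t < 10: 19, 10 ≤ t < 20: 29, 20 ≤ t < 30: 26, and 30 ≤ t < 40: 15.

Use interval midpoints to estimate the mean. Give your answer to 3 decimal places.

19.157

Midpoints: 5, 15, 25, 35
Σfm = 19×5 + 29×15 + 26×25 + 15×35 = 1705
n = Σf = 89
Mean = 1705 / 89 = 19.1573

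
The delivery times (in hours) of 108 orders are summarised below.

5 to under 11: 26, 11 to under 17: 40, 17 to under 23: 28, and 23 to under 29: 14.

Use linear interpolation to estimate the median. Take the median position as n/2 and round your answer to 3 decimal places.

Cumulative frequencies: 26, 66, 94, 108
n = 108; position = n/2 = 54.
This falls in the class 11 to under 17: L = 11, F = 26, f = 40, h = 6.
Median ≈ 11 + ((54 − 26) / 40) × 6 = 15.2000

15.200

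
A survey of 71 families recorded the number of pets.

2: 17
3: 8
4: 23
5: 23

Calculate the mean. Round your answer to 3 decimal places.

3.732

Values: 2, 3, 4, 5
Σfx = 17×2 + 8×3 + 23×4 + 23×5 = 265
n = Σf = 71
Mean = 265 / 71 = 3.7324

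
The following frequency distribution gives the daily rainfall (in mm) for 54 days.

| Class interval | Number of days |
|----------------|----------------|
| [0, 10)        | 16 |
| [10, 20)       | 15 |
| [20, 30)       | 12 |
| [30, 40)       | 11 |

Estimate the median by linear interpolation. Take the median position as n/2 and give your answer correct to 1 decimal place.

Cumulative frequencies: 16, 31, 43, 54
n = 54; position = n/2 = 27.
This falls in the class [10, 20): L = 10, F = 16, f = 15, h = 10.
Median ≈ 10 + ((27 − 16) / 15) × 10 = 17.3333

17.3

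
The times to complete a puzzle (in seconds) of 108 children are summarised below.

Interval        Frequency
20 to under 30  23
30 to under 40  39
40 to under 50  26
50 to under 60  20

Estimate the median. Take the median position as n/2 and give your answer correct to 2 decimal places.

Cumulative frequencies: 23, 62, 88, 108
n = 108; position = n/2 = 54.
This falls in the class 30 to under 40: L = 30, F = 23, f = 39, h = 10.
Median ≈ 30 + ((54 − 23) / 39) × 10 = 37.9487

37.95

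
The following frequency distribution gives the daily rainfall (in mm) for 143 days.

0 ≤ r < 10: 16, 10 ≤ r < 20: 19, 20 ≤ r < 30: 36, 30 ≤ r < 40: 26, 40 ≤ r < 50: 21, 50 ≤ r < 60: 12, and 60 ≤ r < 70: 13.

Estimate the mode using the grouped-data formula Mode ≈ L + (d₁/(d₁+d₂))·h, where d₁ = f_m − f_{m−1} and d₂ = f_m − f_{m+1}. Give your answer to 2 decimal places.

Modal class: 20 ≤ r < 30 (highest frequency 36).
d₁ = 36 − 19 = 17, d₂ = 36 − 26 = 10
Mode ≈ 20 + (17/(17+10)) × 10 = 20 + 6.2963 = 26.2963

26.30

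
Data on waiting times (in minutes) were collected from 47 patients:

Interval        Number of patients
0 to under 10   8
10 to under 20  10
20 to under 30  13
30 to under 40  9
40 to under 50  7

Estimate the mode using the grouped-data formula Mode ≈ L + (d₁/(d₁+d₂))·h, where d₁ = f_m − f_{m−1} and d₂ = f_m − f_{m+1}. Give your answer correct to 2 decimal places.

Modal class: 20 to under 30 (highest frequency 13).
d₁ = 13 − 10 = 3, d₂ = 13 − 9 = 4
Mode ≈ 20 + (3/(3+4)) × 10 = 20 + 4.2857 = 24.2857

24.29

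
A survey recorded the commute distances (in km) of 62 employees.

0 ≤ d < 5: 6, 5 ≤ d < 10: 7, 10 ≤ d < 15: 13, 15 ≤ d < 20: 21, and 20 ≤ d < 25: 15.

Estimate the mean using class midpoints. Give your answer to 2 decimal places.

15.08

Midpoints: 2.5, 7.5, 12.5, 17.5, 22.5
Σfm = 6×2.5 + 7×7.5 + 13×12.5 + 21×17.5 + 15×22.5 = 935
n = Σf = 62
Mean = 935 / 62 = 15.0806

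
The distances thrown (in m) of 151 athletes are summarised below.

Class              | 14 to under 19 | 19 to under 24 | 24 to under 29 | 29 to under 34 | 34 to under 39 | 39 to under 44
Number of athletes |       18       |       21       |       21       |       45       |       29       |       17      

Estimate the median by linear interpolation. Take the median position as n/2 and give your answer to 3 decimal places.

Cumulative frequencies: 18, 39, 60, 105, 134, 151
n = 151; position = n/2 = 75.5.
This falls in the class 29 to under 34: L = 29, F = 60, f = 45, h = 5.
Median ≈ 29 + ((75.5 − 60) / 45) × 5 = 30.7222

30.722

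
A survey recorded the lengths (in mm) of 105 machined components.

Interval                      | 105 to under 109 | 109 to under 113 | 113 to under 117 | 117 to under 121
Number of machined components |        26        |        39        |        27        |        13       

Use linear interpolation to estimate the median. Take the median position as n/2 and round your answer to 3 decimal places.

Cumulative frequencies: 26, 65, 92, 105
n = 105; position = n/2 = 52.5.
This falls in the class 109 to under 113: L = 109, F = 26, f = 39, h = 4.
Median ≈ 109 + ((52.5 − 26) / 39) × 4 = 111.7179

111.718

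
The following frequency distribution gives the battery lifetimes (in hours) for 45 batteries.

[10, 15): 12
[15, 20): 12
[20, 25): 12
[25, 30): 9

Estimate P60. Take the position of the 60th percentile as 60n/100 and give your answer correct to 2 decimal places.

21.25

Cumulative frequencies: 12, 24, 36, 45
n = 45; position = 60n/100 = 27.
This falls in the class [20, 25): L = 20, F = 24, f = 12, h = 5.
60th percentile ≈ 20 + ((27 − 24) / 12) × 5 = 21.2500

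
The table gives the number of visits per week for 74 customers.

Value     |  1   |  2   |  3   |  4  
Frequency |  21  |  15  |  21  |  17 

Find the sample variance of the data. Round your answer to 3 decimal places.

Values: 1, 2, 3, 4
n = 74, Σfx = 182, mean = 2.4595
Σfx² = 542
Σf(x − x̄)² = Σfx² − (Σfx)²/n = 542 − 182²/74 = 94.3784
Sample variance = 94.3784 / 73 = 1.2929

1.293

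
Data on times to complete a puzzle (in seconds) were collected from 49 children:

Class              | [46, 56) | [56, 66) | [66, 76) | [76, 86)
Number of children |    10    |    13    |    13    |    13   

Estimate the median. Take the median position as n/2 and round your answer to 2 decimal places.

Cumulative frequencies: 10, 23, 36, 49
n = 49; position = n/2 = 24.5.
This falls in the class [66, 76): L = 66, F = 23, f = 13, h = 10.
Median ≈ 66 + ((24.5 − 23) / 13) × 10 = 67.1538

67.15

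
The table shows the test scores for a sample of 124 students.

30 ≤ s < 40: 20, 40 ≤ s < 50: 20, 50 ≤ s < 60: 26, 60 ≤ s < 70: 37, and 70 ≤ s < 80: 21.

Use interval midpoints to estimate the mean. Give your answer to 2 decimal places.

56.53

Midpoints: 35, 45, 55, 65, 75
Σfm = 20×35 + 20×45 + 26×55 + 37×65 + 21×75 = 7010
n = Σf = 124
Mean = 7010 / 124 = 56.5323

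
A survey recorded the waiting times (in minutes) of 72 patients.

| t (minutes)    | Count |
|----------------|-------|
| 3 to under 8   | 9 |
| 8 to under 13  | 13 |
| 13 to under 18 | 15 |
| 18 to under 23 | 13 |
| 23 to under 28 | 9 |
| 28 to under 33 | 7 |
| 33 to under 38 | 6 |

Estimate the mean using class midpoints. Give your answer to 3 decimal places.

Midpoints: 5.5, 10.5, 15.5, 20.5, 25.5, 30.5, 35.5
Σfm = 9×5.5 + 13×10.5 + 15×15.5 + 13×20.5 + 9×25.5 + 7×30.5 + 6×35.5 = 1341
n = Σf = 72
Mean = 1341 / 72 = 18.6250

18.625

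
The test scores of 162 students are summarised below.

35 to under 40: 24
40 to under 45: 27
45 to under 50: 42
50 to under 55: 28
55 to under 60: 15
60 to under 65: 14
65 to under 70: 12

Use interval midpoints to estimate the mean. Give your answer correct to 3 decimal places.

Midpoints: 37.5, 42.5, 47.5, 52.5, 57.5, 62.5, 67.5
Σfm = 24×37.5 + 27×42.5 + 42×47.5 + 28×52.5 + 15×57.5 + 14×62.5 + 12×67.5 = 8060
n = Σf = 162
Mean = 8060 / 162 = 49.7531

49.753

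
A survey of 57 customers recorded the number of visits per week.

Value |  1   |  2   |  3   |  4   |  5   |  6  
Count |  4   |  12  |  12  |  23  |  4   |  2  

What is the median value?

Cumulative frequencies: 4, 16, 28, 51, 55, 57
n = 57, so the median is the value in position (n+1)/2 = 29.
Position 29 falls at value 4.

4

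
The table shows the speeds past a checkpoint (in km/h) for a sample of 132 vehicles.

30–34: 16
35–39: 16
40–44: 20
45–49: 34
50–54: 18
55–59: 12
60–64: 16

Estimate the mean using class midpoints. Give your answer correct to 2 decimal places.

46.62

Midpoints: 32, 37, 42, 47, 52, 57, 62
Σfm = 16×32 + 16×37 + 20×42 + 34×47 + 18×52 + 12×57 + 16×62 = 6154
n = Σf = 132
Mean = 6154 / 132 = 46.6212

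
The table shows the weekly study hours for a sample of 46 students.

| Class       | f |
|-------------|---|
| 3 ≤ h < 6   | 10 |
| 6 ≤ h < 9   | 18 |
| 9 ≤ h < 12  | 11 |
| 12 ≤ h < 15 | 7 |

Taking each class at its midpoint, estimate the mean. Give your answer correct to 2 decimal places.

8.48

Midpoints: 4.5, 7.5, 10.5, 13.5
Σfm = 10×4.5 + 18×7.5 + 11×10.5 + 7×13.5 = 390
n = Σf = 46
Mean = 390 / 46 = 8.4783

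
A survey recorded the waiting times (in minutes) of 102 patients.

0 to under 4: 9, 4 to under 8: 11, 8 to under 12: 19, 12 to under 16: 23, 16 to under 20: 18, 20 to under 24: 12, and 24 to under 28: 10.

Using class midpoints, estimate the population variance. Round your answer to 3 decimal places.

Midpoints: 2, 6, 10, 14, 18, 22, 26
n = 102, Σfm = 1444, mean = 14.1569
Σfm² = 25240
Σf(m − x̄)² = Σfm² − (Σfm)²/n = 25240 − 1444²/102 = 4797.4902
Population variance = 4797.4902 / 102 = 47.0342

47.034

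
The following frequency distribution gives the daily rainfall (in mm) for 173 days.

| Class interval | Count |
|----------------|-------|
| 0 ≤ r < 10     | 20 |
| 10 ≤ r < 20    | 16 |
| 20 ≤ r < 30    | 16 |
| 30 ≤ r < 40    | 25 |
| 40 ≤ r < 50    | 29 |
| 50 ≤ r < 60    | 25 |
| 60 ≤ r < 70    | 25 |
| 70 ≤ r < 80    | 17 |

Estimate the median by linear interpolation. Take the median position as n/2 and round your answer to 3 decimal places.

43.276

Cumulative frequencies: 20, 36, 52, 77, 106, 131, 156, 173
n = 173; position = n/2 = 86.5.
This falls in the class 40 ≤ r < 50: L = 40, F = 77, f = 29, h = 10.
Median ≈ 40 + ((86.5 − 77) / 29) × 10 = 43.2759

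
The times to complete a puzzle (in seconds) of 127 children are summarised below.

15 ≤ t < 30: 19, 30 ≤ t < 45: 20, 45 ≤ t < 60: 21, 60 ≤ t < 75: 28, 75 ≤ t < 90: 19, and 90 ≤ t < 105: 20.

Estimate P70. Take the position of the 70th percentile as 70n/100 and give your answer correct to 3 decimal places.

75.711

Cumulative frequencies: 19, 39, 60, 88, 107, 127
n = 127; position = 70n/100 = 88.9.
This falls in the class 75 ≤ t < 90: L = 75, F = 88, f = 19, h = 15.
70th percentile ≈ 75 + ((88.9 − 88) / 19) × 15 = 75.7105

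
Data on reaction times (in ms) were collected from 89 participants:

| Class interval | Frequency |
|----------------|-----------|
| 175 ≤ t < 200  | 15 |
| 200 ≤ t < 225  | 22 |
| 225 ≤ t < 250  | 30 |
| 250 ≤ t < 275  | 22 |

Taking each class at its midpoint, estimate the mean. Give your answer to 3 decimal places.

229.073

Midpoints: 187.5, 212.5, 237.5, 262.5
Σfm = 15×187.5 + 22×212.5 + 30×237.5 + 22×262.5 = 20387.5
n = Σf = 89
Mean = 20387.5 / 89 = 229.0730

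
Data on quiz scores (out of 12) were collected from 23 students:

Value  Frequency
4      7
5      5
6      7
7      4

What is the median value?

5

Cumulative frequencies: 7, 12, 19, 23
n = 23, so the median is the value in position (n+1)/2 = 12.
Position 12 falls at value 5.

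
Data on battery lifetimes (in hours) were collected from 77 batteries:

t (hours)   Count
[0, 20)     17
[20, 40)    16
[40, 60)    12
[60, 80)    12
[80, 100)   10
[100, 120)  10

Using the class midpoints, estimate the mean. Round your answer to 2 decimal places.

53.12

Midpoints: 10, 30, 50, 70, 90, 110
Σfm = 17×10 + 16×30 + 12×50 + 12×70 + 10×90 + 10×110 = 4090
n = Σf = 77
Mean = 4090 / 77 = 53.1169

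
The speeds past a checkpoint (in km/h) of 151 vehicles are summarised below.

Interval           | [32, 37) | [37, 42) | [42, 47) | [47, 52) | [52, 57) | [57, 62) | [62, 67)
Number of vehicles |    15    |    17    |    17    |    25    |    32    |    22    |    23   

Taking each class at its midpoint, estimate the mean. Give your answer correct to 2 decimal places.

Midpoints: 34.5, 39.5, 44.5, 49.5, 54.5, 59.5, 64.5
Σfm = 15×34.5 + 17×39.5 + 17×44.5 + 25×49.5 + 32×54.5 + 22×59.5 + 23×64.5 = 7719.5
n = Σf = 151
Mean = 7719.5 / 151 = 51.1225

51.12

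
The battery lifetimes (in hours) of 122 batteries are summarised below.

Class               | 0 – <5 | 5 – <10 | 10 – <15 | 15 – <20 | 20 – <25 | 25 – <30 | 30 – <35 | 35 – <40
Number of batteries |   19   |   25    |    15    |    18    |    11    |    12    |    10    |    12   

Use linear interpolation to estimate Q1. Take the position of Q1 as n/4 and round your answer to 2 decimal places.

Cumulative frequencies: 19, 44, 59, 77, 88, 100, 110, 122
n = 122; position = n/4 = 30.5.
This falls in the class 5 – <10: L = 5, F = 19, f = 25, h = 5.
Lower quartile ≈ 5 + ((30.5 − 19) / 25) × 5 = 7.3000

7.30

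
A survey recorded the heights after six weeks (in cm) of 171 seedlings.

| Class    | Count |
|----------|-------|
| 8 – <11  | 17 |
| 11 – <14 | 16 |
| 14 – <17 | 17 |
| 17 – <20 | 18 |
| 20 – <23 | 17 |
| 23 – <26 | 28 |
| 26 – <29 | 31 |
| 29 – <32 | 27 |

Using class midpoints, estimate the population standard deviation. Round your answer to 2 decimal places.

Midpoints: 9.5, 12.5, 15.5, 18.5, 21.5, 24.5, 27.5, 30.5
n = 171, Σfm = 3685.5, mean = 21.5526
Σfm² = 87504.75
Σf(m − x̄)² = Σfm² − (Σfm)²/n = 87504.75 − 3685.5²/171 = 8072.5263
Population variance = 8072.5263 / 171 = 47.2078
Standard deviation = √47.2078 = 6.8708

6.87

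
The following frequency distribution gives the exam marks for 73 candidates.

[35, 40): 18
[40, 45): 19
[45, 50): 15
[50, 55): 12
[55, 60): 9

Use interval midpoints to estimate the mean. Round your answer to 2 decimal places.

45.79

Midpoints: 37.5, 42.5, 47.5, 52.5, 57.5
Σfm = 18×37.5 + 19×42.5 + 15×47.5 + 12×52.5 + 9×57.5 = 3342.5
n = Σf = 73
Mean = 3342.5 / 73 = 45.7877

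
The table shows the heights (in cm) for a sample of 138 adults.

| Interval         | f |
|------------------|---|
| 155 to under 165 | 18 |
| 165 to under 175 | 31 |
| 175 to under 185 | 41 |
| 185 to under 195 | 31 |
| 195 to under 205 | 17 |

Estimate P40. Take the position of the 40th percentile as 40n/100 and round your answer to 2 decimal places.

Cumulative frequencies: 18, 49, 90, 121, 138
n = 138; position = 40n/100 = 55.2.
This falls in the class 175 to under 185: L = 175, F = 49, f = 41, h = 10.
40th percentile ≈ 175 + ((55.2 − 49) / 41) × 10 = 176.5122

176.51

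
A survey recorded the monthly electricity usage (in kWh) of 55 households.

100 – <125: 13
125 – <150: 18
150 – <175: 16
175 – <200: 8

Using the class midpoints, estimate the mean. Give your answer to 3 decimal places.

Midpoints: 112.5, 137.5, 162.5, 187.5
Σfm = 13×112.5 + 18×137.5 + 16×162.5 + 8×187.5 = 8037.5
n = Σf = 55
Mean = 8037.5 / 55 = 146.1364

146.136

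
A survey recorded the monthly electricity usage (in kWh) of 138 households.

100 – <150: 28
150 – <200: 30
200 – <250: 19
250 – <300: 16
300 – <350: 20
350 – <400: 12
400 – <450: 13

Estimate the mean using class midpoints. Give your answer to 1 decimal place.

Midpoints: 125, 175, 225, 275, 325, 375, 425
Σfm = 28×125 + 30×175 + 19×225 + 16×275 + 20×325 + 12×375 + 13×425 = 33950
n = Σf = 138
Mean = 33950 / 138 = 246.0145

246.0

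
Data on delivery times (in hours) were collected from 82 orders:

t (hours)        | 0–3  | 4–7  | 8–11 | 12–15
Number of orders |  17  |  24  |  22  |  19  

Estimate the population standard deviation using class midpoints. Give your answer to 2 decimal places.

Midpoints: 1.5, 5.5, 9.5, 13.5
n = 82, Σfm = 623, mean = 7.5976
Σfm² = 6212.5
Σf(m − x̄)² = Σfm² − (Σfm)²/n = 6212.5 − 623²/82 = 1479.2195
Population variance = 1479.2195 / 82 = 18.0393
Standard deviation = √18.0393 = 4.2473

4.25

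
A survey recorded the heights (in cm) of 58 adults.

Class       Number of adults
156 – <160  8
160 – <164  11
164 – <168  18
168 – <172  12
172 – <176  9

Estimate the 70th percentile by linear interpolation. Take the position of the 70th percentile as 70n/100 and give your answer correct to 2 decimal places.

169.20

Cumulative frequencies: 8, 19, 37, 49, 58
n = 58; position = 70n/100 = 40.6.
This falls in the class 168 – <172: L = 168, F = 37, f = 12, h = 4.
70th percentile ≈ 168 + ((40.6 − 37) / 12) × 4 = 169.2000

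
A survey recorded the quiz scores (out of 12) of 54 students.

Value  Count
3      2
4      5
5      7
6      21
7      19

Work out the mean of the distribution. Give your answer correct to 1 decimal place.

Values: 3, 4, 5, 6, 7
Σfx = 2×3 + 5×4 + 7×5 + 21×6 + 19×7 = 320
n = Σf = 54
Mean = 320 / 54 = 5.9259

5.9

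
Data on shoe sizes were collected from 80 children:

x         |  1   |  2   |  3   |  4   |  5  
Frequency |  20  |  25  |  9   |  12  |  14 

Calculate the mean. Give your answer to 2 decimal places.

2.69

Values: 1, 2, 3, 4, 5
Σfx = 20×1 + 25×2 + 9×3 + 12×4 + 14×5 = 215
n = Σf = 80
Mean = 215 / 80 = 2.6875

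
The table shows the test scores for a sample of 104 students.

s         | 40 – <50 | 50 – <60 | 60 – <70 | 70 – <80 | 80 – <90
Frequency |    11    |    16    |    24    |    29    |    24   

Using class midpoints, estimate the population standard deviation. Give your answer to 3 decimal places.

12.799

Midpoints: 45, 55, 65, 75, 85
n = 104, Σfm = 7150, mean = 68.7500
Σfm² = 508600
Σf(m − x̄)² = Σfm² − (Σfm)²/n = 508600 − 7150²/104 = 17037.5000
Population variance = 17037.5000 / 104 = 163.8221
Standard deviation = √163.8221 = 12.7993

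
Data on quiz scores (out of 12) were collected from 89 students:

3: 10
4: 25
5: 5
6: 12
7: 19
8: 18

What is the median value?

Cumulative frequencies: 10, 35, 40, 52, 71, 89
n = 89, so the median is the value in position (n+1)/2 = 45.
Position 45 falls at value 6.

6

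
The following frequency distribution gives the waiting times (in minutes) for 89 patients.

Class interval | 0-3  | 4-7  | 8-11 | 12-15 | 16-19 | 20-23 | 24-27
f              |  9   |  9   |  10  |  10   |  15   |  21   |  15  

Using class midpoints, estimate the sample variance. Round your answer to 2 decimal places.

Midpoints: 1.5, 5.5, 9.5, 13.5, 17.5, 21.5, 25.5
n = 89, Σfm = 1389.5, mean = 15.6124
Σfm² = 27072.25
Σf(m − x̄)² = Σfm² − (Σfm)²/n = 27072.25 − 1389.5²/89 = 5378.8764
Sample variance = 5378.8764 / 88 = 61.1236

61.12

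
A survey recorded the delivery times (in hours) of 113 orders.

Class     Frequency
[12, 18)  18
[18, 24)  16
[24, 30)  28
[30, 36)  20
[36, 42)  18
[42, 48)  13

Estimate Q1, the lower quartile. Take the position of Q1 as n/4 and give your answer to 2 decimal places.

21.84

Cumulative frequencies: 18, 34, 62, 82, 100, 113
n = 113; position = n/4 = 28.25.
This falls in the class [18, 24): L = 18, F = 18, f = 16, h = 6.
Lower quartile ≈ 18 + ((28.25 − 18) / 16) × 6 = 21.8438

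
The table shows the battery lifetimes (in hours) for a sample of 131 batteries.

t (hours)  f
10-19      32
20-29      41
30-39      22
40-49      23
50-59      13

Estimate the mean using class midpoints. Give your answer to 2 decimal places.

Midpoints: 14.5, 24.5, 34.5, 44.5, 54.5
Σfm = 32×14.5 + 41×24.5 + 22×34.5 + 23×44.5 + 13×54.5 = 3959.5
n = Σf = 131
Mean = 3959.5 / 131 = 30.2252

30.23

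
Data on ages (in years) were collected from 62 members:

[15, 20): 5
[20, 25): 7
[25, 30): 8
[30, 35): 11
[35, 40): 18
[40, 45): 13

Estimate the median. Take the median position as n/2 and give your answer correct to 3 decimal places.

35.000

Cumulative frequencies: 5, 12, 20, 31, 49, 62
n = 62; position = n/2 = 31.
This falls in the class [30, 35): L = 30, F = 20, f = 11, h = 5.
Median ≈ 30 + ((31 − 20) / 11) × 5 = 35.0000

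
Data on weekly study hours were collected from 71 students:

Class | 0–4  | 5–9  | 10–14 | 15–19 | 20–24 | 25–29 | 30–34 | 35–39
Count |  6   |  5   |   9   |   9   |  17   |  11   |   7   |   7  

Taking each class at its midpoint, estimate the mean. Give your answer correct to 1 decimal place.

20.6

Midpoints: 2, 7, 12, 17, 22, 27, 32, 37
Σfm = 6×2 + 5×7 + 9×12 + 9×17 + 17×22 + 11×27 + 7×32 + 7×37 = 1462
n = Σf = 71
Mean = 1462 / 71 = 20.5915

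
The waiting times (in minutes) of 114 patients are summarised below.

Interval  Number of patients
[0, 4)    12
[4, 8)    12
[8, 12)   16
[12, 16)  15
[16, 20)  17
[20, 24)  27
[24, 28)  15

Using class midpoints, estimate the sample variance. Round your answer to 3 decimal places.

Midpoints: 2, 6, 10, 14, 18, 22, 26
n = 114, Σfm = 1756, mean = 15.4035
Σfm² = 33736
Σf(m − x̄)² = Σfm² − (Σfm)²/n = 33736 − 1756²/114 = 6687.4386
Sample variance = 6687.4386 / 113 = 59.1809

59.181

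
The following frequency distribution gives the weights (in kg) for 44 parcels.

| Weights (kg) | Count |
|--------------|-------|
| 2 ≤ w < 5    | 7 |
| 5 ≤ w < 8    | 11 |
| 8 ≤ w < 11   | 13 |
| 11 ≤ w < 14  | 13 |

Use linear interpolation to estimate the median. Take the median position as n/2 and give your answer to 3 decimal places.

Cumulative frequencies: 7, 18, 31, 44
n = 44; position = n/2 = 22.
This falls in the class 8 ≤ w < 11: L = 8, F = 18, f = 13, h = 3.
Median ≈ 8 + ((22 − 18) / 13) × 3 = 8.9231

8.923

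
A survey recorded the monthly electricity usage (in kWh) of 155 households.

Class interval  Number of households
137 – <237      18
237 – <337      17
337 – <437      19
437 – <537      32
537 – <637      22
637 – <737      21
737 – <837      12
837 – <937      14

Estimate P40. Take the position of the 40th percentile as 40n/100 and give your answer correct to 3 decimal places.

Cumulative frequencies: 18, 35, 54, 86, 108, 129, 141, 155
n = 155; position = 40n/100 = 62.
This falls in the class 437 – <537: L = 437, F = 54, f = 32, h = 100.
40th percentile ≈ 437 + ((62 − 54) / 32) × 100 = 462.0000

462.000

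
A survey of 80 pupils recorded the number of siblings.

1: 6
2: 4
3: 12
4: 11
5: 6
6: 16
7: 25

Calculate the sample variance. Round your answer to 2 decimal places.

3.88

Values: 1, 2, 3, 4, 5, 6, 7
n = 80, Σfx = 395, mean = 4.9375
Σfx² = 2257
Σf(x − x̄)² = Σfx² − (Σfx)²/n = 2257 − 395²/80 = 306.6875
Sample variance = 306.6875 / 79 = 3.8821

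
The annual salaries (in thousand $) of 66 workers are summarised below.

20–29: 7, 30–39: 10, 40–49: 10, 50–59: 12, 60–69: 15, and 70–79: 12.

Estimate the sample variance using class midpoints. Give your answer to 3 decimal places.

Midpoints: 24.5, 34.5, 44.5, 54.5, 64.5, 74.5
n = 66, Σfm = 3477, mean = 52.6818
Σfm² = 200556.5
Σf(m − x̄)² = Σfm² − (Σfm)²/n = 200556.5 − 3477²/66 = 17381.8182
Sample variance = 17381.8182 / 65 = 267.4126

267.413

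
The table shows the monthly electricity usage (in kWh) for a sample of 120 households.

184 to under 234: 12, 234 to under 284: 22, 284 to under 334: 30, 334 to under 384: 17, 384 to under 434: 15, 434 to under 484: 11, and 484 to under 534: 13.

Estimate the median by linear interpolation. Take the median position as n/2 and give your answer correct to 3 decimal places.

Cumulative frequencies: 12, 34, 64, 81, 96, 107, 120
n = 120; position = n/2 = 60.
This falls in the class 284 to under 334: L = 284, F = 34, f = 30, h = 50.
Median ≈ 284 + ((60 − 34) / 30) × 50 = 327.3333

327.333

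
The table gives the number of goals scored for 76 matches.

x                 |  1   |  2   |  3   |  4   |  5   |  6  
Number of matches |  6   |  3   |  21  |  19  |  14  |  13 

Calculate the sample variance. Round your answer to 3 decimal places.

Values: 1, 2, 3, 4, 5, 6
n = 76, Σfx = 299, mean = 3.9342
Σfx² = 1329
Σf(x − x̄)² = Σfx² − (Σfx)²/n = 1329 − 299²/76 = 152.6711
Sample variance = 152.6711 / 75 = 2.0356

2.036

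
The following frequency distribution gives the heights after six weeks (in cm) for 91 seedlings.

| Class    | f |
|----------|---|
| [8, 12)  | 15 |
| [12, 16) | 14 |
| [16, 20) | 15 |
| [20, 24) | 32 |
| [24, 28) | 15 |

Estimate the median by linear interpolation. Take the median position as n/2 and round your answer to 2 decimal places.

20.19

Cumulative frequencies: 15, 29, 44, 76, 91
n = 91; position = n/2 = 45.5.
This falls in the class [20, 24): L = 20, F = 44, f = 32, h = 4.
Median ≈ 20 + ((45.5 − 44) / 32) × 4 = 20.1875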